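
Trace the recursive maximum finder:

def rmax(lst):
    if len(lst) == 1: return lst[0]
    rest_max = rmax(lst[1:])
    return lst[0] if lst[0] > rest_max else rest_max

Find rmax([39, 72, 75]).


rmax([39, 72, 75]): compare 39 with rmax([72, 75])
rmax([72, 75]): compare 72 with rmax([75])
rmax([75]) = 75  (base case)
Compare 72 with 75 -> 75
Compare 39 with 75 -> 75

75


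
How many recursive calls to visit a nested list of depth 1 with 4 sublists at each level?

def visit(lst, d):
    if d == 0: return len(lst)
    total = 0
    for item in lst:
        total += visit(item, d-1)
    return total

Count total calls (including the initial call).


At depth 0 (root): 1 call
At depth 1: each of 1 parents calls visit on 4 children = 4 calls
Total: 1 + 4 = 5

5


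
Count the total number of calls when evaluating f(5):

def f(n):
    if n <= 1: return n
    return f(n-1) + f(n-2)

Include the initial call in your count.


Let C(n) = total calls for f(n)
C(0) = 1, C(1) = 1
C(2) = 1 + C(1) + C(0) = 1 + 1 + 1 = 3
C(3) = 1 + C(2) + C(1) = 1 + 3 + 1 = 5
C(4) = 1 + C(3) + C(2) = 1 + 5 + 3 = 9
C(5) = 1 + C(4) + C(3) = 1 + 9 + 5 = 15

15


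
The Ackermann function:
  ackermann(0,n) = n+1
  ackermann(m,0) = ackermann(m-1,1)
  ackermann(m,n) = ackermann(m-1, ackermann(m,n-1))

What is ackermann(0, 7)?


ackermann(0, 7) = 8
Result: ackermann(0, 7) = 8

8


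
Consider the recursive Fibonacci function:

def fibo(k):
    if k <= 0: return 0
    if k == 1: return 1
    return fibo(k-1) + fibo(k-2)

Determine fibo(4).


Computing fibo(4) bottom-up:
fibo(0) = 0
fibo(1) = 1
fibo(2) = fibo(1) + fibo(0) = 1 + 0 = 1
fibo(3) = fibo(2) + fibo(1) = 1 + 1 = 2
fibo(4) = fibo(3) + fibo(2) = 2 + 1 = 3

3


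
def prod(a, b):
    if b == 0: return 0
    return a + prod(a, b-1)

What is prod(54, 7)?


prod(54, 7) = 54 + prod(54, 6)
prod(54, 6) = 54 + prod(54, 5)
prod(54, 5) = 54 + prod(54, 4)
prod(54, 4) = 54 + prod(54, 3)
prod(54, 3) = 54 + prod(54, 2)
prod(54, 2) = 54 + prod(54, 1)
prod(54, 1) = 54 + prod(54, 0)
prod(54, 0) = 0  (base case)
Total: 54 + 54 + 54 + 54 + 54 + 54 + 54 + 0 = 378

378


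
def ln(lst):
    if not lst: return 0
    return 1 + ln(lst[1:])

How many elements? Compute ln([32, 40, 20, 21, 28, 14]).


ln([32, 40, 20, 21, 28, 14]) = 1 + ln([40, 20, 21, 28, 14])
ln([40, 20, 21, 28, 14]) = 1 + ln([20, 21, 28, 14])
ln([20, 21, 28, 14]) = 1 + ln([21, 28, 14])
ln([21, 28, 14]) = 1 + ln([28, 14])
ln([28, 14]) = 1 + ln([14])
ln([14]) = 1 + ln([])
ln([]) = 0  (base case)
Unwinding: 1 + 1 + 1 + 1 + 1 + 1 + 0 = 6

6


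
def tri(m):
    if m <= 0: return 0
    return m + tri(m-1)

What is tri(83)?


tri(83)
= 83 + 82 + 81 + 80 + 79 + 78 + 77 + 76 + 75 + 74 + 73 + 72 + 71 + 70 + 69 + 68 + 67 + 66 + 65 + 64 + 63 + 62 + 61 + 60 + 59 + 58 + 57 + 56 + 55 + 54 + 53 + 52 + 51 + 50 + 49 + 48 + 47 + 46 + 45 + 44 + 43 + 42 + 41 + 40 + 39 + 38 + 37 + 36 + 35 + 34 + 33 + 32 + 31 + 30 + 29 + 28 + 27 + 26 + 25 + 24 + 23 + 22 + 21 + 20 + 19 + 18 + 17 + 16 + 15 + 14 + 13 + 12 + 11 + 10 + 9 + 8 + 7 + 6 + 5 + 4 + 3 + 2 + 1 + tri(0)
= 83 + 82 + 81 + 80 + 79 + 78 + 77 + 76 + 75 + 74 + 73 + 72 + 71 + 70 + 69 + 68 + 67 + 66 + 65 + 64 + 63 + 62 + 61 + 60 + 59 + 58 + 57 + 56 + 55 + 54 + 53 + 52 + 51 + 50 + 49 + 48 + 47 + 46 + 45 + 44 + 43 + 42 + 41 + 40 + 39 + 38 + 37 + 36 + 35 + 34 + 33 + 32 + 31 + 30 + 29 + 28 + 27 + 26 + 25 + 24 + 23 + 22 + 21 + 20 + 19 + 18 + 17 + 16 + 15 + 14 + 13 + 12 + 11 + 10 + 9 + 8 + 7 + 6 + 5 + 4 + 3 + 2 + 1 + 0
= 3486

3486


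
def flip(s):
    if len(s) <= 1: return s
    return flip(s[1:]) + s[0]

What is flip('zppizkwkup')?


flip('zppizkwkup') = flip('ppizkwkup') + 'z'
flip('ppizkwkup') = flip('pizkwkup') + 'p'
flip('pizkwkup') = flip('izkwkup') + 'p'
flip('izkwkup') = flip('zkwkup') + 'i'
flip('zkwkup') = flip('kwkup') + 'z'
flip('kwkup') = flip('wkup') + 'k'
flip('wkup') = flip('kup') + 'w'
flip('kup') = flip('up') + 'k'
flip('up') = flip('p') + 'u'
flip('p') = 'p'  (base case)
Concatenating: 'p' + 'u' + 'k' + 'w' + 'k' + 'z' + 'i' + 'p' + 'p' + 'z' = 'pukwkzippz'

pukwkzippz


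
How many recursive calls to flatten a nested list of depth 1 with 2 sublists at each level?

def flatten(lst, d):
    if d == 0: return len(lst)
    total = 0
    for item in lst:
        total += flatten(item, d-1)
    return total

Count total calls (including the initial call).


At depth 0 (root): 1 call
At depth 1: each of 1 parents calls flatten on 2 children = 2 calls
Total: 1 + 2 = 3

3


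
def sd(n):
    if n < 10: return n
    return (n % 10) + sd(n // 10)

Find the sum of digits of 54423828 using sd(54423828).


sd(54423828) = 8 + sd(5442382)
sd(5442382) = 2 + sd(544238)
sd(544238) = 8 + sd(54423)
sd(54423) = 3 + sd(5442)
sd(5442) = 2 + sd(544)
sd(544) = 4 + sd(54)
sd(54) = 4 + sd(5)
sd(5) = 5  (base case)
Total: 8 + 2 + 8 + 3 + 2 + 4 + 4 + 5 = 36

36


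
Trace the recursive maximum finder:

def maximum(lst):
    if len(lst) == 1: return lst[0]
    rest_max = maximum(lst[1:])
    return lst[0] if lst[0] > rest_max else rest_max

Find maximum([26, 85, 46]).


maximum([26, 85, 46]): compare 26 with maximum([85, 46])
maximum([85, 46]): compare 85 with maximum([46])
maximum([46]) = 46  (base case)
Compare 85 with 46 -> 85
Compare 26 with 85 -> 85

85


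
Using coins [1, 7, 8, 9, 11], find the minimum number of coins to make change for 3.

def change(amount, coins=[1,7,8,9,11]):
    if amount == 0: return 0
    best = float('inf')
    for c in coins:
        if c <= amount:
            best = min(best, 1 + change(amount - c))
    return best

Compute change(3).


Building up with DP:
change(0) = 0
change(1) = min(1+change(0)=1+0=1) = 1
change(2) = min(1+change(1)=1+1=2) = 2
change(3) = min(1+change(2)=1+2=3) = 3

3


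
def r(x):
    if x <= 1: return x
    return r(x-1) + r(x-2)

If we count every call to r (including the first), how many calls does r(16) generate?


Let C(n) = total calls for r(n)
C(0) = 1, C(1) = 1
C(2) = 1 + C(1) + C(0) = 1 + 1 + 1 = 3
C(3) = 1 + C(2) + C(1) = 1 + 3 + 1 = 5
C(4) = 1 + C(3) + C(2) = 1 + 5 + 3 = 9
C(5) = 1 + C(4) + C(3) = 1 + 9 + 5 = 15
C(6) = 1 + C(5) + C(4) = 1 + 15 + 9 = 25
C(7) = 1 + C(6) + C(5) = 1 + 25 + 15 = 41
C(8) = 1 + C(7) + C(6) = 1 + 41 + 25 = 67
C(9) = 1 + C(8) + C(7) = 1 + 67 + 41 = 109
C(10) = 1 + C(9) + C(8) = 1 + 109 + 67 = 177
C(11) = 1 + C(10) + C(9) = 1 + 177 + 109 = 287
C(12) = 1 + C(11) + C(10) = 1 + 287 + 177 = 465
C(13) = 1 + C(12) + C(11) = 1 + 465 + 287 = 753
C(14) = 1 + C(13) + C(12) = 1 + 753 + 465 = 1219
C(15) = 1 + C(14) + C(13) = 1 + 1219 + 753 = 1973
C(16) = 1 + C(15) + C(14) = 1 + 1973 + 1219 = 3193

3193


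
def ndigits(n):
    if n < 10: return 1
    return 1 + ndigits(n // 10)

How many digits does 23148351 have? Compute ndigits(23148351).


ndigits(23148351) = 1 + ndigits(2314835)
ndigits(2314835) = 1 + ndigits(231483)
ndigits(231483) = 1 + ndigits(23148)
ndigits(23148) = 1 + ndigits(2314)
ndigits(2314) = 1 + ndigits(231)
ndigits(231) = 1 + ndigits(23)
ndigits(23) = 1 + ndigits(2)
ndigits(2) = 1  (base case: 2 < 10)
Unwinding: 1 + 1 + 1 + 1 + 1 + 1 + 1 + 1 = 8

8


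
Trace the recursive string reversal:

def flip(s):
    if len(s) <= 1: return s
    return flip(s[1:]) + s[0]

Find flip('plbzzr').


flip('plbzzr') = flip('lbzzr') + 'p'
flip('lbzzr') = flip('bzzr') + 'l'
flip('bzzr') = flip('zzr') + 'b'
flip('zzr') = flip('zr') + 'z'
flip('zr') = flip('r') + 'z'
flip('r') = 'r'  (base case)
Concatenating: 'r' + 'z' + 'z' + 'b' + 'l' + 'p' = 'rzzblp'

rzzblp


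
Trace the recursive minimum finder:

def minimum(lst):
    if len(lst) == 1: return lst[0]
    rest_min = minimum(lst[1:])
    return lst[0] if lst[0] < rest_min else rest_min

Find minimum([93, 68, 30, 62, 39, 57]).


minimum([93, 68, 30, 62, 39, 57]): compare 93 with minimum([68, 30, 62, 39, 57])
minimum([68, 30, 62, 39, 57]): compare 68 with minimum([30, 62, 39, 57])
minimum([30, 62, 39, 57]): compare 30 with minimum([62, 39, 57])
minimum([62, 39, 57]): compare 62 with minimum([39, 57])
minimum([39, 57]): compare 39 with minimum([57])
minimum([57]) = 57  (base case)
Compare 39 with 57 -> 39
Compare 62 with 39 -> 39
Compare 30 with 39 -> 30
Compare 68 with 30 -> 30
Compare 93 with 30 -> 30

30


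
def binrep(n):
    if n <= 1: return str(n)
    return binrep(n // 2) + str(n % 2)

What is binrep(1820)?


binrep(1820) = binrep(910) + '0'
binrep(910) = binrep(455) + '0'
binrep(455) = binrep(227) + '1'
binrep(227) = binrep(113) + '1'
binrep(113) = binrep(56) + '1'
binrep(56) = binrep(28) + '0'
binrep(28) = binrep(14) + '0'
binrep(14) = binrep(7) + '0'
binrep(7) = binrep(3) + '1'
binrep(3) = binrep(1) + '1'
binrep(1) = '1'  (base case)
Concatenating: '1' + '1' + '1' + '0' + '0' + '0' + '1' + '1' + '1' + '0' + '0' = '11100011100'

11100011100


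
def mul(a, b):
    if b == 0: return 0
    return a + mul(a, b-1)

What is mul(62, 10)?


mul(62, 10) = 62 + mul(62, 9)
mul(62, 9) = 62 + mul(62, 8)
mul(62, 8) = 62 + mul(62, 7)
mul(62, 7) = 62 + mul(62, 6)
mul(62, 6) = 62 + mul(62, 5)
mul(62, 5) = 62 + mul(62, 4)
mul(62, 4) = 62 + mul(62, 3)
mul(62, 3) = 62 + mul(62, 2)
mul(62, 2) = 62 + mul(62, 1)
mul(62, 1) = 62 + mul(62, 0)
mul(62, 0) = 0  (base case)
Total: 62 + 62 + 62 + 62 + 62 + 62 + 62 + 62 + 62 + 62 + 0 = 620

620


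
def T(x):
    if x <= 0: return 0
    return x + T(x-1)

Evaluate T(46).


T(46)
= 46 + 45 + 44 + 43 + 42 + 41 + 40 + 39 + 38 + 37 + 36 + 35 + 34 + 33 + 32 + 31 + 30 + 29 + 28 + 27 + 26 + 25 + 24 + 23 + 22 + 21 + 20 + 19 + 18 + 17 + 16 + 15 + 14 + 13 + 12 + 11 + 10 + 9 + 8 + 7 + 6 + 5 + 4 + 3 + 2 + 1 + T(0)
= 46 + 45 + 44 + 43 + 42 + 41 + 40 + 39 + 38 + 37 + 36 + 35 + 34 + 33 + 32 + 31 + 30 + 29 + 28 + 27 + 26 + 25 + 24 + 23 + 22 + 21 + 20 + 19 + 18 + 17 + 16 + 15 + 14 + 13 + 12 + 11 + 10 + 9 + 8 + 7 + 6 + 5 + 4 + 3 + 2 + 1 + 0
= 1081

1081


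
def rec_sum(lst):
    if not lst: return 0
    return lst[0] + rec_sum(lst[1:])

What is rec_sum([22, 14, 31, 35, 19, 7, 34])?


rec_sum([22, 14, 31, 35, 19, 7, 34]) = 22 + rec_sum([14, 31, 35, 19, 7, 34])
rec_sum([14, 31, 35, 19, 7, 34]) = 14 + rec_sum([31, 35, 19, 7, 34])
rec_sum([31, 35, 19, 7, 34]) = 31 + rec_sum([35, 19, 7, 34])
rec_sum([35, 19, 7, 34]) = 35 + rec_sum([19, 7, 34])
rec_sum([19, 7, 34]) = 19 + rec_sum([7, 34])
rec_sum([7, 34]) = 7 + rec_sum([34])
rec_sum([34]) = 34 + rec_sum([])
rec_sum([]) = 0  (base case)
Total: 22 + 14 + 31 + 35 + 19 + 7 + 34 + 0 = 162

162


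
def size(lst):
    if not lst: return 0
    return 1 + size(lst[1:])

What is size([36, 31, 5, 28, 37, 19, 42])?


size([36, 31, 5, 28, 37, 19, 42]) = 1 + size([31, 5, 28, 37, 19, 42])
size([31, 5, 28, 37, 19, 42]) = 1 + size([5, 28, 37, 19, 42])
size([5, 28, 37, 19, 42]) = 1 + size([28, 37, 19, 42])
size([28, 37, 19, 42]) = 1 + size([37, 19, 42])
size([37, 19, 42]) = 1 + size([19, 42])
size([19, 42]) = 1 + size([42])
size([42]) = 1 + size([])
size([]) = 0  (base case)
Unwinding: 1 + 1 + 1 + 1 + 1 + 1 + 1 + 0 = 7

7


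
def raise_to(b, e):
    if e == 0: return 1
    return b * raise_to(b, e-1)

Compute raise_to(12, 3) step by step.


raise_to(12, 3)
= 12 * raise_to(12, 2)
= 12 * 12 * raise_to(12, 1)
= 12 * 12 * 12 * raise_to(12, 0)
= 12 * 12 * 12 * 1
= 1728

1728


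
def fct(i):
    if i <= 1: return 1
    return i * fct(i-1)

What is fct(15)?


fct(15)
= 15 * fct(14)
= 15 * 14 * fct(13)
= 15 * 14 * 13 * fct(12)
= 15 * 14 * 13 * 12 * fct(11)
= 15 * 14 * 13 * 12 * 11 * fct(10)
= 15 * 14 * 13 * 12 * 11 * 10 * fct(9)
= 15 * 14 * 13 * 12 * 11 * 10 * 9 * fct(8)
= 15 * 14 * 13 * 12 * 11 * 10 * 9 * 8 * fct(7)
= 15 * 14 * 13 * 12 * 11 * 10 * 9 * 8 * 7 * fct(6)
= 15 * 14 * 13 * 12 * 11 * 10 * 9 * 8 * 7 * 6 * fct(5)
= 15 * 14 * 13 * 12 * 11 * 10 * 9 * 8 * 7 * 6 * 5 * fct(4)
= 15 * 14 * 13 * 12 * 11 * 10 * 9 * 8 * 7 * 6 * 5 * 4 * fct(3)
= 15 * 14 * 13 * 12 * 11 * 10 * 9 * 8 * 7 * 6 * 5 * 4 * 3 * fct(2)
= 15 * 14 * 13 * 12 * 11 * 10 * 9 * 8 * 7 * 6 * 5 * 4 * 3 * 2 * fct(1)
= 15 * 14 * 13 * 12 * 11 * 10 * 9 * 8 * 7 * 6 * 5 * 4 * 3 * 2 * 1
= 1307674368000

1307674368000


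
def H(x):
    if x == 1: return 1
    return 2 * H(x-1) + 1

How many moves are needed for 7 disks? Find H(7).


H(7) = 2 * H(6) + 1
H(6) = 2 * H(5) + 1
H(5) = 2 * H(4) + 1
H(4) = 2 * H(3) + 1
H(3) = 2 * H(2) + 1
H(2) = 2 * H(1) + 1
H(1) = 1  (base case)
H(2) = 2 * 1 + 1 = 3
H(3) = 2 * 3 + 1 = 7
H(4) = 2 * 7 + 1 = 15
H(5) = 2 * 15 + 1 = 31
H(6) = 2 * 31 + 1 = 63
H(7) = 2 * 63 + 1 = 127

127


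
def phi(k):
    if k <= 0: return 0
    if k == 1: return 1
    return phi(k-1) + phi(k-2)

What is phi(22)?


Computing phi(22) bottom-up:
phi(0) = 0
phi(1) = 1
phi(2) = phi(1) + phi(0) = 1 + 0 = 1
phi(3) = phi(2) + phi(1) = 1 + 1 = 2
phi(4) = phi(3) + phi(2) = 2 + 1 = 3
phi(5) = phi(4) + phi(3) = 3 + 2 = 5
phi(6) = phi(5) + phi(4) = 5 + 3 = 8
phi(7) = phi(6) + phi(5) = 8 + 5 = 13
phi(8) = phi(7) + phi(6) = 13 + 8 = 21
phi(9) = phi(8) + phi(7) = 21 + 13 = 34
phi(10) = phi(9) + phi(8) = 34 + 21 = 55
phi(11) = phi(10) + phi(9) = 55 + 34 = 89
phi(12) = phi(11) + phi(10) = 89 + 55 = 144
phi(13) = phi(12) + phi(11) = 144 + 89 = 233
phi(14) = phi(13) + phi(12) = 233 + 144 = 377
phi(15) = phi(14) + phi(13) = 377 + 233 = 610
phi(16) = phi(15) + phi(14) = 610 + 377 = 987
phi(17) = phi(16) + phi(15) = 987 + 610 = 1597
phi(18) = phi(17) + phi(16) = 1597 + 987 = 2584
phi(19) = phi(18) + phi(17) = 2584 + 1597 = 4181
phi(20) = phi(19) + phi(18) = 4181 + 2584 = 6765
phi(21) = phi(20) + phi(19) = 6765 + 4181 = 10946
phi(22) = phi(21) + phi(20) = 10946 + 6765 = 17711

17711


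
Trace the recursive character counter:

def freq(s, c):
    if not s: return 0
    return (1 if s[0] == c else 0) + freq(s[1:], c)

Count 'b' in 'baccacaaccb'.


s[0]='b' == 'b' -> 1
s[0]='a' != 'b' -> 0
s[0]='c' != 'b' -> 0
s[0]='c' != 'b' -> 0
s[0]='a' != 'b' -> 0
s[0]='c' != 'b' -> 0
s[0]='a' != 'b' -> 0
s[0]='a' != 'b' -> 0
s[0]='c' != 'b' -> 0
s[0]='c' != 'b' -> 0
s[0]='b' == 'b' -> 1
Sum: 1 + 0 + 0 + 0 + 0 + 0 + 0 + 0 + 0 + 0 + 1 = 2

2


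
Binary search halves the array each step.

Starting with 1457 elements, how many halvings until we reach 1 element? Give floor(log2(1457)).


1457 / 2 = 728
728 / 2 = 364
364 / 2 = 182
182 / 2 = 91
91 / 2 = 45
45 / 2 = 22
22 / 2 = 11
11 / 2 = 5
5 / 2 = 2
2 / 2 = 1
Reached 1 after 10 halvings

10


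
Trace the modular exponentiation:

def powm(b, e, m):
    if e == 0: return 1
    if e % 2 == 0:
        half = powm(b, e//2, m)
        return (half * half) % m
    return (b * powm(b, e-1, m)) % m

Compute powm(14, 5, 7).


powm(14, 5, 7): e is odd, compute powm(14, 4, 7)
  powm(14, 4, 7): e is even, compute powm(14, 2, 7)
    powm(14, 2, 7): e is even, compute powm(14, 1, 7)
      powm(14, 1, 7): e is odd, compute powm(14, 0, 7)
        powm(14, 0, 7) = 1
      (14 * 1) % 7 = 0
    half=0, (0*0) % 7 = 0
  half=0, (0*0) % 7 = 0
(14 * 0) % 7 = 0

0


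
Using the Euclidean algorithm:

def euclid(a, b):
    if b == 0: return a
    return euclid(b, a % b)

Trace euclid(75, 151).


euclid(75, 151) = euclid(151, 75)
euclid(151, 75) = euclid(75, 1)
euclid(75, 1) = euclid(1, 0)
euclid(1, 0) = 1  (base case)

1


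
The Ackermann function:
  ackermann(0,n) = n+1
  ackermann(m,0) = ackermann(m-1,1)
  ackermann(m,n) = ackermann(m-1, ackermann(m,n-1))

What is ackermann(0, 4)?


ackermann(0, 4) = 5
Result: ackermann(0, 4) = 5

5


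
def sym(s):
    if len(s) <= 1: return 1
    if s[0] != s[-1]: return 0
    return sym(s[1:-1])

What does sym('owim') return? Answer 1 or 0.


sym('owim'): s[0]='o' != s[-1]='m' -> return 0
Result: 0 (not a palindrome)

0


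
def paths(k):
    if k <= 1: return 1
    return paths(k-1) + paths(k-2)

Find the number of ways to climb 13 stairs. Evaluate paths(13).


Building up from base cases:
paths(0) = 1
paths(1) = 1
paths(2) = paths(1) + paths(0) = 1 + 1 = 2
paths(3) = paths(2) + paths(1) = 2 + 1 = 3
paths(4) = paths(3) + paths(2) = 3 + 2 = 5
paths(5) = paths(4) + paths(3) = 5 + 3 = 8
paths(6) = paths(5) + paths(4) = 8 + 5 = 13
paths(7) = paths(6) + paths(5) = 13 + 8 = 21
paths(8) = paths(7) + paths(6) = 21 + 13 = 34
paths(9) = paths(8) + paths(7) = 34 + 21 = 55
paths(10) = paths(9) + paths(8) = 55 + 34 = 89
paths(11) = paths(10) + paths(9) = 89 + 55 = 144
paths(12) = paths(11) + paths(10) = 144 + 89 = 233
paths(13) = paths(12) + paths(11) = 233 + 144 = 377

377


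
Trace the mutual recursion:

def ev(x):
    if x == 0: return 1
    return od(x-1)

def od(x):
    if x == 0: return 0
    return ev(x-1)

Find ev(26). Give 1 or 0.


ev(26) = od(25)
od(25) = ev(24)
ev(24) = od(23)
od(23) = ev(22)
ev(22) = od(21)
od(21) = ev(20)
ev(20) = od(19)
od(19) = ev(18)
ev(18) = od(17)
od(17) = ev(16)
ev(16) = od(15)
od(15) = ev(14)
ev(14) = od(13)
od(13) = ev(12)
ev(12) = od(11)
od(11) = ev(10)
ev(10) = od(9)
od(9) = ev(8)
ev(8) = od(7)
od(7) = ev(6)
ev(6) = od(5)
od(5) = ev(4)
ev(4) = od(3)
od(3) = ev(2)
ev(2) = od(1)
od(1) = ev(0)
ev(0) = 1  (base case)
Result: 1

1


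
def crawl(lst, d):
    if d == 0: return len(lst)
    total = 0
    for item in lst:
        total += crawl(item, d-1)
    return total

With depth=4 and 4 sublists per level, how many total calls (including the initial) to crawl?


At depth 0 (root): 1 call
At depth 1: each of 1 parents calls crawl on 4 children = 4 calls
At depth 2: each of 4 parents calls crawl on 4 children = 16 calls
At depth 3: each of 16 parents calls crawl on 4 children = 64 calls
At depth 4: each of 64 parents calls crawl on 4 children = 256 calls
Total: 1 + 4 + 16 + 64 + 256 = 341

341


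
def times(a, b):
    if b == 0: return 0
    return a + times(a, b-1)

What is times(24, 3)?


times(24, 3) = 24 + times(24, 2)
times(24, 2) = 24 + times(24, 1)
times(24, 1) = 24 + times(24, 0)
times(24, 0) = 0  (base case)
Total: 24 + 24 + 24 + 0 = 72

72


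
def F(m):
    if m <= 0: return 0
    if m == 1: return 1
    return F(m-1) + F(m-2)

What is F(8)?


Computing F(8) bottom-up:
F(0) = 0
F(1) = 1
F(2) = F(1) + F(0) = 1 + 0 = 1
F(3) = F(2) + F(1) = 1 + 1 = 2
F(4) = F(3) + F(2) = 2 + 1 = 3
F(5) = F(4) + F(3) = 3 + 2 = 5
F(6) = F(5) + F(4) = 5 + 3 = 8
F(7) = F(6) + F(5) = 8 + 5 = 13
F(8) = F(7) + F(6) = 13 + 8 = 21

21


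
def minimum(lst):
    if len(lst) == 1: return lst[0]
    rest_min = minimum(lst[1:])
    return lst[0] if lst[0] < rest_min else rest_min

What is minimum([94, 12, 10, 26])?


minimum([94, 12, 10, 26]): compare 94 with minimum([12, 10, 26])
minimum([12, 10, 26]): compare 12 with minimum([10, 26])
minimum([10, 26]): compare 10 with minimum([26])
minimum([26]) = 26  (base case)
Compare 10 with 26 -> 10
Compare 12 with 10 -> 10
Compare 94 with 10 -> 10

10


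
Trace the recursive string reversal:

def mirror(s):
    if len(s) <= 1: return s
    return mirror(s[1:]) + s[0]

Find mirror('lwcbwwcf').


mirror('lwcbwwcf') = mirror('wcbwwcf') + 'l'
mirror('wcbwwcf') = mirror('cbwwcf') + 'w'
mirror('cbwwcf') = mirror('bwwcf') + 'c'
mirror('bwwcf') = mirror('wwcf') + 'b'
mirror('wwcf') = mirror('wcf') + 'w'
mirror('wcf') = mirror('cf') + 'w'
mirror('cf') = mirror('f') + 'c'
mirror('f') = 'f'  (base case)
Concatenating: 'f' + 'c' + 'w' + 'w' + 'b' + 'c' + 'w' + 'l' = 'fcwwbcwl'

fcwwbcwl


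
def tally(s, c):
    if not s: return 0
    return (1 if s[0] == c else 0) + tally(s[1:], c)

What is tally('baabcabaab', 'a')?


s[0]='b' != 'a' -> 0
s[0]='a' == 'a' -> 1
s[0]='a' == 'a' -> 1
s[0]='b' != 'a' -> 0
s[0]='c' != 'a' -> 0
s[0]='a' == 'a' -> 1
s[0]='b' != 'a' -> 0
s[0]='a' == 'a' -> 1
s[0]='a' == 'a' -> 1
s[0]='b' != 'a' -> 0
Sum: 0 + 1 + 1 + 0 + 0 + 1 + 0 + 1 + 1 + 0 = 5

5


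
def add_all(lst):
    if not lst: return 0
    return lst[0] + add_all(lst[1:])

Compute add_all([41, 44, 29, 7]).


add_all([41, 44, 29, 7]) = 41 + add_all([44, 29, 7])
add_all([44, 29, 7]) = 44 + add_all([29, 7])
add_all([29, 7]) = 29 + add_all([7])
add_all([7]) = 7 + add_all([])
add_all([]) = 0  (base case)
Total: 41 + 44 + 29 + 7 + 0 = 121

121


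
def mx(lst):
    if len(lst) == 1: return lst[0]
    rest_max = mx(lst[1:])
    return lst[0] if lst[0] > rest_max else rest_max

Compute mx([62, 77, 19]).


mx([62, 77, 19]): compare 62 with mx([77, 19])
mx([77, 19]): compare 77 with mx([19])
mx([19]) = 19  (base case)
Compare 77 with 19 -> 77
Compare 62 with 77 -> 77

77


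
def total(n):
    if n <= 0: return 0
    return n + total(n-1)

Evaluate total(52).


total(52)
= 52 + 51 + 50 + 49 + 48 + 47 + 46 + 45 + 44 + 43 + 42 + 41 + 40 + 39 + 38 + 37 + 36 + 35 + 34 + 33 + 32 + 31 + 30 + 29 + 28 + 27 + 26 + 25 + 24 + 23 + 22 + 21 + 20 + 19 + 18 + 17 + 16 + 15 + 14 + 13 + 12 + 11 + 10 + 9 + 8 + 7 + 6 + 5 + 4 + 3 + 2 + 1 + total(0)
= 52 + 51 + 50 + 49 + 48 + 47 + 46 + 45 + 44 + 43 + 42 + 41 + 40 + 39 + 38 + 37 + 36 + 35 + 34 + 33 + 32 + 31 + 30 + 29 + 28 + 27 + 26 + 25 + 24 + 23 + 22 + 21 + 20 + 19 + 18 + 17 + 16 + 15 + 14 + 13 + 12 + 11 + 10 + 9 + 8 + 7 + 6 + 5 + 4 + 3 + 2 + 1 + 0
= 1378

1378


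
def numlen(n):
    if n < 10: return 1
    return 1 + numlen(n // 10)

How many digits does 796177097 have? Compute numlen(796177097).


numlen(796177097) = 1 + numlen(79617709)
numlen(79617709) = 1 + numlen(7961770)
numlen(7961770) = 1 + numlen(796177)
numlen(796177) = 1 + numlen(79617)
numlen(79617) = 1 + numlen(7961)
numlen(7961) = 1 + numlen(796)
numlen(796) = 1 + numlen(79)
numlen(79) = 1 + numlen(7)
numlen(7) = 1  (base case: 7 < 10)
Unwinding: 1 + 1 + 1 + 1 + 1 + 1 + 1 + 1 + 1 = 9

9


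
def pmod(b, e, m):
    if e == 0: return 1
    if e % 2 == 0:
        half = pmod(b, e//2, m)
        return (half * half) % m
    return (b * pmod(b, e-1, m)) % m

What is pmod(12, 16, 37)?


pmod(12, 16, 37): e is even, compute pmod(12, 8, 37)
  pmod(12, 8, 37): e is even, compute pmod(12, 4, 37)
    pmod(12, 4, 37): e is even, compute pmod(12, 2, 37)
      pmod(12, 2, 37): e is even, compute pmod(12, 1, 37)
        pmod(12, 1, 37): e is odd, compute pmod(12, 0, 37)
          pmod(12, 0, 37) = 1
        (12 * 1) % 37 = 12
      half=12, (12*12) % 37 = 33
    half=33, (33*33) % 37 = 16
  half=16, (16*16) % 37 = 34
half=34, (34*34) % 37 = 9

9


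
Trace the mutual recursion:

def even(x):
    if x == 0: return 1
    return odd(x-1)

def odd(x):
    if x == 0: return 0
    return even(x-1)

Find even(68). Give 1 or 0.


even(68) = odd(67)
odd(67) = even(66)
even(66) = odd(65)
odd(65) = even(64)
even(64) = odd(63)
odd(63) = even(62)
even(62) = odd(61)
odd(61) = even(60)
even(60) = odd(59)
odd(59) = even(58)
even(58) = odd(57)
odd(57) = even(56)
even(56) = odd(55)
odd(55) = even(54)
even(54) = odd(53)
odd(53) = even(52)
even(52) = odd(51)
odd(51) = even(50)
even(50) = odd(49)
odd(49) = even(48)
even(48) = odd(47)
odd(47) = even(46)
even(46) = odd(45)
odd(45) = even(44)
even(44) = odd(43)
odd(43) = even(42)
even(42) = odd(41)
odd(41) = even(40)
even(40) = odd(39)
odd(39) = even(38)
even(38) = odd(37)
odd(37) = even(36)
even(36) = odd(35)
odd(35) = even(34)
even(34) = odd(33)
odd(33) = even(32)
even(32) = odd(31)
odd(31) = even(30)
even(30) = odd(29)
odd(29) = even(28)
even(28) = odd(27)
odd(27) = even(26)
even(26) = odd(25)
odd(25) = even(24)
even(24) = odd(23)
odd(23) = even(22)
even(22) = odd(21)
odd(21) = even(20)
even(20) = odd(19)
odd(19) = even(18)
even(18) = odd(17)
odd(17) = even(16)
even(16) = odd(15)
odd(15) = even(14)
even(14) = odd(13)
odd(13) = even(12)
even(12) = odd(11)
odd(11) = even(10)
even(10) = odd(9)
odd(9) = even(8)
even(8) = odd(7)
odd(7) = even(6)
even(6) = odd(5)
odd(5) = even(4)
even(4) = odd(3)
odd(3) = even(2)
even(2) = odd(1)
odd(1) = even(0)
even(0) = 1  (base case)
Result: 1

1


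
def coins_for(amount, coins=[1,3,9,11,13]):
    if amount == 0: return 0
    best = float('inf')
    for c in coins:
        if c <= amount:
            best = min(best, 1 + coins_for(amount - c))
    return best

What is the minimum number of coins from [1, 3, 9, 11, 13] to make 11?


Building up with DP:
coins_for(0) = 0
coins_for(1) = min(1+coins_for(0)=1+0=1) = 1
coins_for(2) = min(1+coins_for(1)=1+1=2) = 2
coins_for(3) = min(1+coins_for(2)=1+2=3, 1+coins_for(0)=1+0=1) = 1
coins_for(4) = min(1+coins_for(3)=1+1=2, 1+coins_for(1)=1+1=2) = 2
coins_for(5) = min(1+coins_for(4)=1+2=3, 1+coins_for(2)=1+2=3) = 3
coins_for(6) = min(1+coins_for(5)=1+3=4, 1+coins_for(3)=1+1=2) = 2
coins_for(7) = min(1+coins_for(6)=1+2=3, 1+coins_for(4)=1+2=3) = 3
coins_for(8) = min(1+coins_for(7)=1+3=4, 1+coins_for(5)=1+3=4) = 4
coins_for(9) = min(1+coins_for(8)=1+4=5, 1+coins_for(6)=1+2=3, 1+coins_for(0)=1+0=1) = 1
coins_for(10) = min(1+coins_for(9)=1+1=2, 1+coins_for(7)=1+3=4, 1+coins_for(1)=1+1=2) = 2
coins_for(11) = min(1+coins_for(10)=1+2=3, 1+coins_for(8)=1+4=5, 1+coins_for(2)=1+2=3, 1+coins_for(0)=1+0=1) = 1

1


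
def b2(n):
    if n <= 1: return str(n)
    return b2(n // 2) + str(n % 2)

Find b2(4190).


b2(4190) = b2(2095) + '0'
b2(2095) = b2(1047) + '1'
b2(1047) = b2(523) + '1'
b2(523) = b2(261) + '1'
b2(261) = b2(130) + '1'
b2(130) = b2(65) + '0'
b2(65) = b2(32) + '1'
b2(32) = b2(16) + '0'
b2(16) = b2(8) + '0'
b2(8) = b2(4) + '0'
b2(4) = b2(2) + '0'
b2(2) = b2(1) + '0'
b2(1) = '1'  (base case)
Concatenating: '1' + '0' + '0' + '0' + '0' + '0' + '1' + '0' + '1' + '1' + '1' + '1' + '0' = '1000001011110'

1000001011110


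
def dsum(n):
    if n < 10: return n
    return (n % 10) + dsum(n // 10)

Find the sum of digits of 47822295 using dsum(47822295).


dsum(47822295) = 5 + dsum(4782229)
dsum(4782229) = 9 + dsum(478222)
dsum(478222) = 2 + dsum(47822)
dsum(47822) = 2 + dsum(4782)
dsum(4782) = 2 + dsum(478)
dsum(478) = 8 + dsum(47)
dsum(47) = 7 + dsum(4)
dsum(4) = 4  (base case)
Total: 5 + 9 + 2 + 2 + 2 + 8 + 7 + 4 = 39

39


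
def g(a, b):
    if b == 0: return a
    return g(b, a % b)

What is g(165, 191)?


g(165, 191) = g(191, 165)
g(191, 165) = g(165, 26)
g(165, 26) = g(26, 9)
g(26, 9) = g(9, 8)
g(9, 8) = g(8, 1)
g(8, 1) = g(1, 0)
g(1, 0) = 1  (base case)

1


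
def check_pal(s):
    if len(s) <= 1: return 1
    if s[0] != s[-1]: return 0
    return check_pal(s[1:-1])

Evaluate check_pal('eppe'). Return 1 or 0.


check_pal('eppe'): s[0]='e' == s[-1]='e' -> check check_pal('pp')
check_pal('pp'): s[0]='p' == s[-1]='p' -> check check_pal('')
check_pal(''): len <= 1 -> return 1  (base case)
Result: 1 (palindrome)

1


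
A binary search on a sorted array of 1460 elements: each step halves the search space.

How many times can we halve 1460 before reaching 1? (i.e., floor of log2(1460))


1460 / 2 = 730
730 / 2 = 365
365 / 2 = 182
182 / 2 = 91
91 / 2 = 45
45 / 2 = 22
22 / 2 = 11
11 / 2 = 5
5 / 2 = 2
2 / 2 = 1
Reached 1 after 10 halvings

10


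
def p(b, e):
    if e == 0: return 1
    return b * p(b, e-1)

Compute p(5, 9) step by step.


p(5, 9)
= 5 * p(5, 8)
= 5 * 5 * p(5, 7)
= 5 * 5 * 5 * p(5, 6)
= 5 * 5 * 5 * 5 * p(5, 5)
= 5 * 5 * 5 * 5 * 5 * p(5, 4)
= 5 * 5 * 5 * 5 * 5 * 5 * p(5, 3)
= 5 * 5 * 5 * 5 * 5 * 5 * 5 * p(5, 2)
= 5 * 5 * 5 * 5 * 5 * 5 * 5 * 5 * p(5, 1)
= 5 * 5 * 5 * 5 * 5 * 5 * 5 * 5 * 5 * p(5, 0)
= 5 * 5 * 5 * 5 * 5 * 5 * 5 * 5 * 5 * 1
= 1953125

1953125


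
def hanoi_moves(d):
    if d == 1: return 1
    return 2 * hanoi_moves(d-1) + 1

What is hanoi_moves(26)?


hanoi_moves(26) = 2 * hanoi_moves(25) + 1
hanoi_moves(25) = 2 * hanoi_moves(24) + 1
hanoi_moves(24) = 2 * hanoi_moves(23) + 1
hanoi_moves(23) = 2 * hanoi_moves(22) + 1
hanoi_moves(22) = 2 * hanoi_moves(21) + 1
hanoi_moves(21) = 2 * hanoi_moves(20) + 1
hanoi_moves(20) = 2 * hanoi_moves(19) + 1
hanoi_moves(19) = 2 * hanoi_moves(18) + 1
hanoi_moves(18) = 2 * hanoi_moves(17) + 1
hanoi_moves(17) = 2 * hanoi_moves(16) + 1
hanoi_moves(16) = 2 * hanoi_moves(15) + 1
hanoi_moves(15) = 2 * hanoi_moves(14) + 1
hanoi_moves(14) = 2 * hanoi_moves(13) + 1
hanoi_moves(13) = 2 * hanoi_moves(12) + 1
hanoi_moves(12) = 2 * hanoi_moves(11) + 1
hanoi_moves(11) = 2 * hanoi_moves(10) + 1
hanoi_moves(10) = 2 * hanoi_moves(9) + 1
hanoi_moves(9) = 2 * hanoi_moves(8) + 1
hanoi_moves(8) = 2 * hanoi_moves(7) + 1
hanoi_moves(7) = 2 * hanoi_moves(6) + 1
hanoi_moves(6) = 2 * hanoi_moves(5) + 1
hanoi_moves(5) = 2 * hanoi_moves(4) + 1
hanoi_moves(4) = 2 * hanoi_moves(3) + 1
hanoi_moves(3) = 2 * hanoi_moves(2) + 1
hanoi_moves(2) = 2 * hanoi_moves(1) + 1
hanoi_moves(1) = 1  (base case)
hanoi_moves(2) = 2 * 1 + 1 = 3
hanoi_moves(3) = 2 * 3 + 1 = 7
hanoi_moves(4) = 2 * 7 + 1 = 15
hanoi_moves(5) = 2 * 15 + 1 = 31
hanoi_moves(6) = 2 * 31 + 1 = 63
hanoi_moves(7) = 2 * 63 + 1 = 127
hanoi_moves(8) = 2 * 127 + 1 = 255
hanoi_moves(9) = 2 * 255 + 1 = 511
hanoi_moves(10) = 2 * 511 + 1 = 1023
hanoi_moves(11) = 2 * 1023 + 1 = 2047
hanoi_moves(12) = 2 * 2047 + 1 = 4095
hanoi_moves(13) = 2 * 4095 + 1 = 8191
hanoi_moves(14) = 2 * 8191 + 1 = 16383
hanoi_moves(15) = 2 * 16383 + 1 = 32767
hanoi_moves(16) = 2 * 32767 + 1 = 65535
hanoi_moves(17) = 2 * 65535 + 1 = 131071
hanoi_moves(18) = 2 * 131071 + 1 = 262143
hanoi_moves(19) = 2 * 262143 + 1 = 524287
hanoi_moves(20) = 2 * 524287 + 1 = 1048575
hanoi_moves(21) = 2 * 1048575 + 1 = 2097151
hanoi_moves(22) = 2 * 2097151 + 1 = 4194303
hanoi_moves(23) = 2 * 4194303 + 1 = 8388607
hanoi_moves(24) = 2 * 8388607 + 1 = 16777215
hanoi_moves(25) = 2 * 16777215 + 1 = 33554431
hanoi_moves(26) = 2 * 33554431 + 1 = 67108863

67108863


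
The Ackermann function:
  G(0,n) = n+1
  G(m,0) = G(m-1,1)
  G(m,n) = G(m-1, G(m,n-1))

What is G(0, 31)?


G(0, 31) = 32
Result: G(0, 31) = 32

32


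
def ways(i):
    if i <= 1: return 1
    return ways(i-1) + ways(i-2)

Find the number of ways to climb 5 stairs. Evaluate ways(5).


Building up from base cases:
ways(0) = 1
ways(1) = 1
ways(2) = ways(1) + ways(0) = 1 + 1 = 2
ways(3) = ways(2) + ways(1) = 2 + 1 = 3
ways(4) = ways(3) + ways(2) = 3 + 2 = 5
ways(5) = ways(4) + ways(3) = 5 + 3 = 8

8


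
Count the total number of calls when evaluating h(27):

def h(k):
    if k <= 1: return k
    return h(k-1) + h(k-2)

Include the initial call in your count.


Let C(n) = total calls for h(n)
C(0) = 1, C(1) = 1
C(2) = 1 + C(1) + C(0) = 1 + 1 + 1 = 3
C(3) = 1 + C(2) + C(1) = 1 + 3 + 1 = 5
C(4) = 1 + C(3) + C(2) = 1 + 5 + 3 = 9
C(5) = 1 + C(4) + C(3) = 1 + 9 + 5 = 15
C(6) = 1 + C(5) + C(4) = 1 + 15 + 9 = 25
C(7) = 1 + C(6) + C(5) = 1 + 25 + 15 = 41
C(8) = 1 + C(7) + C(6) = 1 + 41 + 25 = 67
C(9) = 1 + C(8) + C(7) = 1 + 67 + 41 = 109
C(10) = 1 + C(9) + C(8) = 1 + 109 + 67 = 177
C(11) = 1 + C(10) + C(9) = 1 + 177 + 109 = 287
C(12) = 1 + C(11) + C(10) = 1 + 287 + 177 = 465
C(13) = 1 + C(12) + C(11) = 1 + 465 + 287 = 753
C(14) = 1 + C(13) + C(12) = 1 + 753 + 465 = 1219
C(15) = 1 + C(14) + C(13) = 1 + 1219 + 753 = 1973
C(16) = 1 + C(15) + C(14) = 1 + 1973 + 1219 = 3193
C(17) = 1 + C(16) + C(15) = 1 + 3193 + 1973 = 5167
C(18) = 1 + C(17) + C(16) = 1 + 5167 + 3193 = 8361
C(19) = 1 + C(18) + C(17) = 1 + 8361 + 5167 = 13529
C(20) = 1 + C(19) + C(18) = 1 + 13529 + 8361 = 21891
C(21) = 1 + C(20) + C(19) = 1 + 21891 + 13529 = 35421
C(22) = 1 + C(21) + C(20) = 1 + 35421 + 21891 = 57313
C(23) = 1 + C(22) + C(21) = 1 + 57313 + 35421 = 92735
C(24) = 1 + C(23) + C(22) = 1 + 92735 + 57313 = 150049
C(25) = 1 + C(24) + C(23) = 1 + 150049 + 92735 = 242785
C(26) = 1 + C(25) + C(24) = 1 + 242785 + 150049 = 392835
C(27) = 1 + C(26) + C(25) = 1 + 392835 + 242785 = 635621

635621


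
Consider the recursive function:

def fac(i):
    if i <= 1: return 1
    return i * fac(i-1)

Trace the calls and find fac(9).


fac(9)
= 9 * fac(8)
= 9 * 8 * fac(7)
= 9 * 8 * 7 * fac(6)
= 9 * 8 * 7 * 6 * fac(5)
= 9 * 8 * 7 * 6 * 5 * fac(4)
= 9 * 8 * 7 * 6 * 5 * 4 * fac(3)
= 9 * 8 * 7 * 6 * 5 * 4 * 3 * fac(2)
= 9 * 8 * 7 * 6 * 5 * 4 * 3 * 2 * fac(1)
= 9 * 8 * 7 * 6 * 5 * 4 * 3 * 2 * 1
= 362880

362880


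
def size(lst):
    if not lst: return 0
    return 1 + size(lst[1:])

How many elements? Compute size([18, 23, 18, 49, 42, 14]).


size([18, 23, 18, 49, 42, 14]) = 1 + size([23, 18, 49, 42, 14])
size([23, 18, 49, 42, 14]) = 1 + size([18, 49, 42, 14])
size([18, 49, 42, 14]) = 1 + size([49, 42, 14])
size([49, 42, 14]) = 1 + size([42, 14])
size([42, 14]) = 1 + size([14])
size([14]) = 1 + size([])
size([]) = 0  (base case)
Unwinding: 1 + 1 + 1 + 1 + 1 + 1 + 0 = 6

6


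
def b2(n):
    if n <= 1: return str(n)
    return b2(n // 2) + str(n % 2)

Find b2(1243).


b2(1243) = b2(621) + '1'
b2(621) = b2(310) + '1'
b2(310) = b2(155) + '0'
b2(155) = b2(77) + '1'
b2(77) = b2(38) + '1'
b2(38) = b2(19) + '0'
b2(19) = b2(9) + '1'
b2(9) = b2(4) + '1'
b2(4) = b2(2) + '0'
b2(2) = b2(1) + '0'
b2(1) = '1'  (base case)
Concatenating: '1' + '0' + '0' + '1' + '1' + '0' + '1' + '1' + '0' + '1' + '1' = '10011011011'

10011011011


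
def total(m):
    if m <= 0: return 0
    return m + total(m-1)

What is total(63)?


total(63)
= 63 + 62 + 61 + 60 + 59 + 58 + 57 + 56 + 55 + 54 + 53 + 52 + 51 + 50 + 49 + 48 + 47 + 46 + 45 + 44 + 43 + 42 + 41 + 40 + 39 + 38 + 37 + 36 + 35 + 34 + 33 + 32 + 31 + 30 + 29 + 28 + 27 + 26 + 25 + 24 + 23 + 22 + 21 + 20 + 19 + 18 + 17 + 16 + 15 + 14 + 13 + 12 + 11 + 10 + 9 + 8 + 7 + 6 + 5 + 4 + 3 + 2 + 1 + total(0)
= 63 + 62 + 61 + 60 + 59 + 58 + 57 + 56 + 55 + 54 + 53 + 52 + 51 + 50 + 49 + 48 + 47 + 46 + 45 + 44 + 43 + 42 + 41 + 40 + 39 + 38 + 37 + 36 + 35 + 34 + 33 + 32 + 31 + 30 + 29 + 28 + 27 + 26 + 25 + 24 + 23 + 22 + 21 + 20 + 19 + 18 + 17 + 16 + 15 + 14 + 13 + 12 + 11 + 10 + 9 + 8 + 7 + 6 + 5 + 4 + 3 + 2 + 1 + 0
= 2016

2016


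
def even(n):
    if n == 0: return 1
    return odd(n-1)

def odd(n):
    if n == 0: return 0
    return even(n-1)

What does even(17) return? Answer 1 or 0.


even(17) = odd(16)
odd(16) = even(15)
even(15) = odd(14)
odd(14) = even(13)
even(13) = odd(12)
odd(12) = even(11)
even(11) = odd(10)
odd(10) = even(9)
even(9) = odd(8)
odd(8) = even(7)
even(7) = odd(6)
odd(6) = even(5)
even(5) = odd(4)
odd(4) = even(3)
even(3) = odd(2)
odd(2) = even(1)
even(1) = odd(0)
odd(0) = 0  (base case)
Result: 0

0


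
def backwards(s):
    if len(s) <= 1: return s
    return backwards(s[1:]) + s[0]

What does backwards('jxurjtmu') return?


backwards('jxurjtmu') = backwards('xurjtmu') + 'j'
backwards('xurjtmu') = backwards('urjtmu') + 'x'
backwards('urjtmu') = backwards('rjtmu') + 'u'
backwards('rjtmu') = backwards('jtmu') + 'r'
backwards('jtmu') = backwards('tmu') + 'j'
backwards('tmu') = backwards('mu') + 't'
backwards('mu') = backwards('u') + 'm'
backwards('u') = 'u'  (base case)
Concatenating: 'u' + 'm' + 't' + 'j' + 'r' + 'u' + 'x' + 'j' = 'umtjruxj'

umtjruxj


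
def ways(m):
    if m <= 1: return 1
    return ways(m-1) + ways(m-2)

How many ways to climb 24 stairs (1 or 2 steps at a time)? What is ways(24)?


Building up from base cases:
ways(0) = 1
ways(1) = 1
ways(2) = ways(1) + ways(0) = 1 + 1 = 2
ways(3) = ways(2) + ways(1) = 2 + 1 = 3
ways(4) = ways(3) + ways(2) = 3 + 2 = 5
ways(5) = ways(4) + ways(3) = 5 + 3 = 8
ways(6) = ways(5) + ways(4) = 8 + 5 = 13
ways(7) = ways(6) + ways(5) = 13 + 8 = 21
ways(8) = ways(7) + ways(6) = 21 + 13 = 34
ways(9) = ways(8) + ways(7) = 34 + 21 = 55
ways(10) = ways(9) + ways(8) = 55 + 34 = 89
ways(11) = ways(10) + ways(9) = 89 + 55 = 144
ways(12) = ways(11) + ways(10) = 144 + 89 = 233
ways(13) = ways(12) + ways(11) = 233 + 144 = 377
ways(14) = ways(13) + ways(12) = 377 + 233 = 610
ways(15) = ways(14) + ways(13) = 610 + 377 = 987
ways(16) = ways(15) + ways(14) = 987 + 610 = 1597
ways(17) = ways(16) + ways(15) = 1597 + 987 = 2584
ways(18) = ways(17) + ways(16) = 2584 + 1597 = 4181
ways(19) = ways(18) + ways(17) = 4181 + 2584 = 6765
ways(20) = ways(19) + ways(18) = 6765 + 4181 = 10946
ways(21) = ways(20) + ways(19) = 10946 + 6765 = 17711
ways(22) = ways(21) + ways(20) = 17711 + 10946 = 28657
ways(23) = ways(22) + ways(21) = 28657 + 17711 = 46368
ways(24) = ways(23) + ways(22) = 46368 + 28657 = 75025

75025


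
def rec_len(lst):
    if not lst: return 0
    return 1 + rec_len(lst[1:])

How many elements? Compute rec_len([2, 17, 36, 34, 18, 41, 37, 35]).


rec_len([2, 17, 36, 34, 18, 41, 37, 35]) = 1 + rec_len([17, 36, 34, 18, 41, 37, 35])
rec_len([17, 36, 34, 18, 41, 37, 35]) = 1 + rec_len([36, 34, 18, 41, 37, 35])
rec_len([36, 34, 18, 41, 37, 35]) = 1 + rec_len([34, 18, 41, 37, 35])
rec_len([34, 18, 41, 37, 35]) = 1 + rec_len([18, 41, 37, 35])
rec_len([18, 41, 37, 35]) = 1 + rec_len([41, 37, 35])
rec_len([41, 37, 35]) = 1 + rec_len([37, 35])
rec_len([37, 35]) = 1 + rec_len([35])
rec_len([35]) = 1 + rec_len([])
rec_len([]) = 0  (base case)
Unwinding: 1 + 1 + 1 + 1 + 1 + 1 + 1 + 1 + 0 = 8

8


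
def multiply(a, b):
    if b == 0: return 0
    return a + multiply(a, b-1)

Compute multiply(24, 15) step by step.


multiply(24, 15) = 24 + multiply(24, 14)
multiply(24, 14) = 24 + multiply(24, 13)
multiply(24, 13) = 24 + multiply(24, 12)
multiply(24, 12) = 24 + multiply(24, 11)
multiply(24, 11) = 24 + multiply(24, 10)
multiply(24, 10) = 24 + multiply(24, 9)
multiply(24, 9) = 24 + multiply(24, 8)
multiply(24, 8) = 24 + multiply(24, 7)
multiply(24, 7) = 24 + multiply(24, 6)
multiply(24, 6) = 24 + multiply(24, 5)
multiply(24, 5) = 24 + multiply(24, 4)
multiply(24, 4) = 24 + multiply(24, 3)
multiply(24, 3) = 24 + multiply(24, 2)
multiply(24, 2) = 24 + multiply(24, 1)
multiply(24, 1) = 24 + multiply(24, 0)
multiply(24, 0) = 0  (base case)
Total: 24 + 24 + 24 + 24 + 24 + 24 + 24 + 24 + 24 + 24 + 24 + 24 + 24 + 24 + 24 + 0 = 360

360


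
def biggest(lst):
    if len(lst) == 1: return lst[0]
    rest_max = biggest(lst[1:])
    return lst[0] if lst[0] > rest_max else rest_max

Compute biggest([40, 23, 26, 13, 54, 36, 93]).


biggest([40, 23, 26, 13, 54, 36, 93]): compare 40 with biggest([23, 26, 13, 54, 36, 93])
biggest([23, 26, 13, 54, 36, 93]): compare 23 with biggest([26, 13, 54, 36, 93])
biggest([26, 13, 54, 36, 93]): compare 26 with biggest([13, 54, 36, 93])
biggest([13, 54, 36, 93]): compare 13 with biggest([54, 36, 93])
biggest([54, 36, 93]): compare 54 with biggest([36, 93])
biggest([36, 93]): compare 36 with biggest([93])
biggest([93]) = 93  (base case)
Compare 36 with 93 -> 93
Compare 54 with 93 -> 93
Compare 13 with 93 -> 93
Compare 26 with 93 -> 93
Compare 23 with 93 -> 93
Compare 40 with 93 -> 93

93


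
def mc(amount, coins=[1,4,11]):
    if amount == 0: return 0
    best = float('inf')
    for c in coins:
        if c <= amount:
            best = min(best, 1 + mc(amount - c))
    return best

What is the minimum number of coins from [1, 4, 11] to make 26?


Building up with DP:
mc(0) = 0
mc(1) = min(1+mc(0)=1+0=1) = 1
mc(2) = min(1+mc(1)=1+1=2) = 2
mc(3) = min(1+mc(2)=1+2=3) = 3
mc(4) = min(1+mc(3)=1+3=4, 1+mc(0)=1+0=1) = 1
mc(5) = min(1+mc(4)=1+1=2, 1+mc(1)=1+1=2) = 2
mc(6) = min(1+mc(5)=1+2=3, 1+mc(2)=1+2=3) = 3
mc(7) = min(1+mc(6)=1+3=4, 1+mc(3)=1+3=4) = 4
mc(8) = min(1+mc(7)=1+4=5, 1+mc(4)=1+1=2) = 2
mc(9) = min(1+mc(8)=1+2=3, 1+mc(5)=1+2=3) = 3
mc(10) = min(1+mc(9)=1+3=4, 1+mc(6)=1+3=4) = 4
mc(11) = min(1+mc(10)=1+4=5, 1+mc(7)=1+4=5, 1+mc(0)=1+0=1) = 1
mc(12) = min(1+mc(11)=1+1=2, 1+mc(8)=1+2=3, 1+mc(1)=1+1=2) = 2
mc(13) = min(1+mc(12)=1+2=3, 1+mc(9)=1+3=4, 1+mc(2)=1+2=3) = 3
mc(14) = min(1+mc(13)=1+3=4, 1+mc(10)=1+4=5, 1+mc(3)=1+3=4) = 4
mc(15) = min(1+mc(14)=1+4=5, 1+mc(11)=1+1=2, 1+mc(4)=1+1=2) = 2
mc(16) = min(1+mc(15)=1+2=3, 1+mc(12)=1+2=3, 1+mc(5)=1+2=3) = 3
mc(17) = min(1+mc(16)=1+3=4, 1+mc(13)=1+3=4, 1+mc(6)=1+3=4) = 4
mc(18) = min(1+mc(17)=1+4=5, 1+mc(14)=1+4=5, 1+mc(7)=1+4=5) = 5
mc(19) = min(1+mc(18)=1+5=6, 1+mc(15)=1+2=3, 1+mc(8)=1+2=3) = 3
mc(20) = min(1+mc(19)=1+3=4, 1+mc(16)=1+3=4, 1+mc(9)=1+3=4) = 4
mc(21) = min(1+mc(20)=1+4=5, 1+mc(17)=1+4=5, 1+mc(10)=1+4=5) = 5
mc(22) = min(1+mc(21)=1+5=6, 1+mc(18)=1+5=6, 1+mc(11)=1+1=2) = 2
mc(23) = min(1+mc(22)=1+2=3, 1+mc(19)=1+3=4, 1+mc(12)=1+2=3) = 3
mc(24) = min(1+mc(23)=1+3=4, 1+mc(20)=1+4=5, 1+mc(13)=1+3=4) = 4
mc(25) = min(1+mc(24)=1+4=5, 1+mc(21)=1+5=6, 1+mc(14)=1+4=5) = 5
mc(26) = min(1+mc(25)=1+5=6, 1+mc(22)=1+2=3, 1+mc(15)=1+2=3) = 3

3


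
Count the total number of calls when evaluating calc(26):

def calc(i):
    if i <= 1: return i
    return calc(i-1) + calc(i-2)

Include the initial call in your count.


Let C(n) = total calls for calc(n)
C(0) = 1, C(1) = 1
C(2) = 1 + C(1) + C(0) = 1 + 1 + 1 = 3
C(3) = 1 + C(2) + C(1) = 1 + 3 + 1 = 5
C(4) = 1 + C(3) + C(2) = 1 + 5 + 3 = 9
C(5) = 1 + C(4) + C(3) = 1 + 9 + 5 = 15
C(6) = 1 + C(5) + C(4) = 1 + 15 + 9 = 25
C(7) = 1 + C(6) + C(5) = 1 + 25 + 15 = 41
C(8) = 1 + C(7) + C(6) = 1 + 41 + 25 = 67
C(9) = 1 + C(8) + C(7) = 1 + 67 + 41 = 109
C(10) = 1 + C(9) + C(8) = 1 + 109 + 67 = 177
C(11) = 1 + C(10) + C(9) = 1 + 177 + 109 = 287
C(12) = 1 + C(11) + C(10) = 1 + 287 + 177 = 465
C(13) = 1 + C(12) + C(11) = 1 + 465 + 287 = 753
C(14) = 1 + C(13) + C(12) = 1 + 753 + 465 = 1219
C(15) = 1 + C(14) + C(13) = 1 + 1219 + 753 = 1973
C(16) = 1 + C(15) + C(14) = 1 + 1973 + 1219 = 3193
C(17) = 1 + C(16) + C(15) = 1 + 3193 + 1973 = 5167
C(18) = 1 + C(17) + C(16) = 1 + 5167 + 3193 = 8361
C(19) = 1 + C(18) + C(17) = 1 + 8361 + 5167 = 13529
C(20) = 1 + C(19) + C(18) = 1 + 13529 + 8361 = 21891
C(21) = 1 + C(20) + C(19) = 1 + 21891 + 13529 = 35421
C(22) = 1 + C(21) + C(20) = 1 + 35421 + 21891 = 57313
C(23) = 1 + C(22) + C(21) = 1 + 57313 + 35421 = 92735
C(24) = 1 + C(23) + C(22) = 1 + 92735 + 57313 = 150049
C(25) = 1 + C(24) + C(23) = 1 + 150049 + 92735 = 242785
C(26) = 1 + C(25) + C(24) = 1 + 242785 + 150049 = 392835

392835
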